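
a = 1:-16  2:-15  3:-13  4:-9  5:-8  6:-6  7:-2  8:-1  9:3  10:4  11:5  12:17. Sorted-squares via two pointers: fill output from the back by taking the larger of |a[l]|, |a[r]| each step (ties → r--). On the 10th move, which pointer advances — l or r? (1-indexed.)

[1,12] |-16|<=|17| out[12]=289 → r--
[1,11] |-16|>|5| out[11]=256 → l++
[2,11] |-15|>|5| out[10]=225 → l++
[3,11] |-13|>|5| out[9]=169 → l++
[4,11] |-9|>|5| out[8]=81 → l++
[5,11] |-8|>|5| out[7]=64 → l++
[6,11] |-6|>|5| out[6]=36 → l++
[7,11] |-2|<=|5| out[5]=25 → r--
[7,10] |-2|<=|4| out[4]=16 → r--
[7,9] |-2|<=|3| out[3]=9 → r--

r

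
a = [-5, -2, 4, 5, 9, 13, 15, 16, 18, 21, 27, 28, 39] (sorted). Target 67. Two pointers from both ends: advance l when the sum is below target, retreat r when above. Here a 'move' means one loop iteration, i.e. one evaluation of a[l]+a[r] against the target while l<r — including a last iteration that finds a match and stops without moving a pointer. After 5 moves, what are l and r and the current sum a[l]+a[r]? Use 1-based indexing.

[1,13] -5+39=34 <67 → l++
[2,13] -2+39=37 <67 → l++
[3,13] 4+39=43 <67 → l++
[4,13] 5+39=44 <67 → l++
[5,13] 9+39=48 <67 → l++

l=6, r=13, sum=52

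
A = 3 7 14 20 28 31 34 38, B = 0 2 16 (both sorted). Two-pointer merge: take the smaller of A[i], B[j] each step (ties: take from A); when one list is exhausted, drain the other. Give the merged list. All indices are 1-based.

[0, 2, 3, 7, 14, 16, 20, 28, 31, 34, 38]

i=1 j=1: A[i]=3>B[j]=0 take 0, j++
i=1 j=2: A[i]=3>B[j]=2 take 2, j++
i=1 j=3: A[i]=3<=B[j]=16 take 3, i++
i=2 j=3: A[i]=7<=B[j]=16 take 7, i++
i=3 j=3: A[i]=14<=B[j]=16 take 14, i++
i=4 j=3: A[i]=20>B[j]=16 take 16, j++
i=4 j=4: B done, take A[i]=20, i++
i=5 j=4: B done, take A[i]=28, i++
i=6 j=4: B done, take A[i]=31, i++
i=7 j=4: B done, take A[i]=34, i++
i=8 j=4: B done, take A[i]=38, i++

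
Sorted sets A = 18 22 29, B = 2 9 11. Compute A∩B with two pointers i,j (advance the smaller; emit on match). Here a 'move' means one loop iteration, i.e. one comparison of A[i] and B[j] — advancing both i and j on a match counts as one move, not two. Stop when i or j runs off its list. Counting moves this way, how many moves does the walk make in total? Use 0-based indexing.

[i=0,j=0] 18>2 → j++
[i=0,j=1] 18>9 → j++
[i=0,j=2] 18>11 → j++

3 moves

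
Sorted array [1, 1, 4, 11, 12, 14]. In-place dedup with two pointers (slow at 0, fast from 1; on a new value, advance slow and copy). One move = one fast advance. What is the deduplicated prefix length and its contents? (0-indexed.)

length 5; prefix = [1, 4, 11, 12, 14]

(s=0,f=1) a[fast]=1=a[slow] dup → fast++
(s=0,f=2) a[fast]=4≠a[slow]=1 write a[1]=4 → slow++,fast++
(s=1,f=3) a[fast]=11≠a[slow]=4 write a[2]=11 → slow++,fast++
(s=2,f=4) a[fast]=12≠a[slow]=11 write a[3]=12 → slow++,fast++
(s=3,f=5) a[fast]=14≠a[slow]=12 write a[4]=14 → slow++,fast++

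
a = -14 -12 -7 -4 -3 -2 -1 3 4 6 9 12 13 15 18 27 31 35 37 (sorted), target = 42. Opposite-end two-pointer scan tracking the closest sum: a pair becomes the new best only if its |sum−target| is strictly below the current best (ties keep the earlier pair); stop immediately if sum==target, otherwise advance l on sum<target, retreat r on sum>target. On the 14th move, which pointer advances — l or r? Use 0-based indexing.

[0,18] -14+37=23 d=19 * → l++
[1,18] -12+37=25 d=17 * → l++
[2,18] -7+37=30 d=12 * → l++
[3,18] -4+37=33 d=9 * → l++
[4,18] -3+37=34 d=8 * → l++
[5,18] -2+37=35 d=7 * → l++
[6,18] -1+37=36 d=6 * → l++
[7,18] 3+37=40 d=2 * → l++
[8,18] 4+37=41 d=1 * → l++
[9,18] 6+37=43 d=1 → r--
[9,17] 6+35=41 d=1 → l++
[10,17] 9+35=44 d=2 → r--
[10,16] 9+31=40 d=2 → l++
[11,16] 12+31=43 d=1 → r--

r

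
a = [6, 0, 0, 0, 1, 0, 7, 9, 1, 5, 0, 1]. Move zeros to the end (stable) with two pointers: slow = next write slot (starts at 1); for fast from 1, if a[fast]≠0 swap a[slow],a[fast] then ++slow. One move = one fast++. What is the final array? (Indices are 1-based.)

(s=1,f=1) a[fast]=6≠0 swap→a[1]=6 → slow++,fast++
(s=2,f=2) a[fast]=0 → fast++
(s=2,f=3) a[fast]=0 → fast++
(s=2,f=4) a[fast]=0 → fast++
(s=2,f=5) a[fast]=1≠0 swap→a[2]=1 → slow++,fast++
(s=3,f=6) a[fast]=0 → fast++
(s=3,f=7) a[fast]=7≠0 swap→a[3]=7 → slow++,fast++
(s=4,f=8) a[fast]=9≠0 swap→a[4]=9 → slow++,fast++
(s=5,f=9) a[fast]=1≠0 swap→a[5]=1 → slow++,fast++
(s=6,f=10) a[fast]=5≠0 swap→a[6]=5 → slow++,fast++
(s=7,f=11) a[fast]=0 → fast++
(s=7,f=12) a[fast]=1≠0 swap→a[7]=1 → slow++,fast++

[6, 1, 7, 9, 1, 5, 1, 0, 0, 0, 0, 0]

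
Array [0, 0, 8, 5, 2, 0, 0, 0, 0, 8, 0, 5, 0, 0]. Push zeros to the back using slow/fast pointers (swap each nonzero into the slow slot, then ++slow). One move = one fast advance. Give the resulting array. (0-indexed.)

slow=0 fast=0: a[fast]=0, fast++
slow=0 fast=1: a[fast]=0, fast++
slow=0 fast=2: a[fast]=8≠0 swap→a[0]=8, slow++,fast++
slow=1 fast=3: a[fast]=5≠0 swap→a[1]=5, slow++,fast++
slow=2 fast=4: a[fast]=2≠0 swap→a[2]=2, slow++,fast++
slow=3 fast=5: a[fast]=0, fast++
slow=3 fast=6: a[fast]=0, fast++
slow=3 fast=7: a[fast]=0, fast++
slow=3 fast=8: a[fast]=0, fast++
slow=3 fast=9: a[fast]=8≠0 swap→a[3]=8, slow++,fast++
slow=4 fast=10: a[fast]=0, fast++
slow=4 fast=11: a[fast]=5≠0 swap→a[4]=5, slow++,fast++
slow=5 fast=12: a[fast]=0, fast++
slow=5 fast=13: a[fast]=0, fast++

[8, 5, 2, 8, 5, 0, 0, 0, 0, 0, 0, 0, 0, 0]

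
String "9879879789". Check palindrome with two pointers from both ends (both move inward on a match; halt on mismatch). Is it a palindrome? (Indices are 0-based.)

not a palindrome (mismatch at 4,5)

l=0 r=9: '9'=='9', l++,r--
l=1 r=8: '8'=='8', l++,r--
l=2 r=7: '7'=='7', l++,r--
l=3 r=6: '9'=='9', l++,r--
l=4 r=5: '8'!='7', stop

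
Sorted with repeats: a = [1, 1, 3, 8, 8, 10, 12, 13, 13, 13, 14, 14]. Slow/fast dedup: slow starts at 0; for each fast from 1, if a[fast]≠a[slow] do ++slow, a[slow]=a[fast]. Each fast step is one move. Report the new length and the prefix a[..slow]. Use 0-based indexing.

(s=0,f=1) a[fast]=1=a[slow] dup → fast++
(s=0,f=2) a[fast]=3≠a[slow]=1 write a[1]=3 → slow++,fast++
(s=1,f=3) a[fast]=8≠a[slow]=3 write a[2]=8 → slow++,fast++
(s=2,f=4) a[fast]=8=a[slow] dup → fast++
(s=2,f=5) a[fast]=10≠a[slow]=8 write a[3]=10 → slow++,fast++
(s=3,f=6) a[fast]=12≠a[slow]=10 write a[4]=12 → slow++,fast++
(s=4,f=7) a[fast]=13≠a[slow]=12 write a[5]=13 → slow++,fast++
(s=5,f=8) a[fast]=13=a[slow] dup → fast++
(s=5,f=9) a[fast]=13=a[slow] dup → fast++
(s=5,f=10) a[fast]=14≠a[slow]=13 write a[6]=14 → slow++,fast++
(s=6,f=11) a[fast]=14=a[slow] dup → fast++

length 7; prefix = [1, 3, 8, 10, 12, 13, 14]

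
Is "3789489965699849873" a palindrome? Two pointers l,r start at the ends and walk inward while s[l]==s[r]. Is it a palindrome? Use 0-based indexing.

palindrome

[0,18] '3'=='3' → l++,r--
[1,17] '7'=='7' → l++,r--
[2,16] '8'=='8' → l++,r--
[3,15] '9'=='9' → l++,r--
[4,14] '4'=='4' → l++,r--
[5,13] '8'=='8' → l++,r--
[6,12] '9'=='9' → l++,r--
[7,11] '9'=='9' → l++,r--
[8,10] '6'=='6' → l++,r--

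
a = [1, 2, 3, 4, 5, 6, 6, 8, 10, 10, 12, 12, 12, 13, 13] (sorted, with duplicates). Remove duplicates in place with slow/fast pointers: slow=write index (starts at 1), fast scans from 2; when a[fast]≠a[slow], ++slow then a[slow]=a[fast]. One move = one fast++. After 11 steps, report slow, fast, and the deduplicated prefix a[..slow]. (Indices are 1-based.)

slow=9, fast=13, prefix=[1, 2, 3, 4, 5, 6, 8, 10, 12]

slow=1 fast=2: a[fast]=2≠a[slow]=1 write a[2]=2, slow++,fast++
slow=2 fast=3: a[fast]=3≠a[slow]=2 write a[3]=3, slow++,fast++
slow=3 fast=4: a[fast]=4≠a[slow]=3 write a[4]=4, slow++,fast++
slow=4 fast=5: a[fast]=5≠a[slow]=4 write a[5]=5, slow++,fast++
slow=5 fast=6: a[fast]=6≠a[slow]=5 write a[6]=6, slow++,fast++
slow=6 fast=7: a[fast]=6=a[slow] dup, fast++
slow=6 fast=8: a[fast]=8≠a[slow]=6 write a[7]=8, slow++,fast++
slow=7 fast=9: a[fast]=10≠a[slow]=8 write a[8]=10, slow++,fast++
slow=8 fast=10: a[fast]=10=a[slow] dup, fast++
slow=8 fast=11: a[fast]=12≠a[slow]=10 write a[9]=12, slow++,fast++
slow=9 fast=12: a[fast]=12=a[slow] dup, fast++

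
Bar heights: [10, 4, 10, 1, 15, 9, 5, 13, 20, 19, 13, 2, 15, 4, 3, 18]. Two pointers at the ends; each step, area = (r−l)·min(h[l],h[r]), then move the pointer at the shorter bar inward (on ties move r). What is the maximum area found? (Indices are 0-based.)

max area = 165

l=0 r=15: min(10,18)*15=150 best=150 *, l++
l=1 r=15: min(4,18)*14=56 best=150, l++
l=2 r=15: min(10,18)*13=130 best=150, l++
l=3 r=15: min(1,18)*12=12 best=150, l++
l=4 r=15: min(15,18)*11=165 best=165 *, l++
l=5 r=15: min(9,18)*10=90 best=165, l++
l=6 r=15: min(5,18)*9=45 best=165, l++
l=7 r=15: min(13,18)*8=104 best=165, l++
l=8 r=15: min(20,18)*7=126 best=165, r--
l=8 r=14: min(20,3)*6=18 best=165, r--
l=8 r=13: min(20,4)*5=20 best=165, r--
l=8 r=12: min(20,15)*4=60 best=165, r--
l=8 r=11: min(20,2)*3=6 best=165, r--
l=8 r=10: min(20,13)*2=26 best=165, r--
l=8 r=9: min(20,19)*1=19 best=165, r--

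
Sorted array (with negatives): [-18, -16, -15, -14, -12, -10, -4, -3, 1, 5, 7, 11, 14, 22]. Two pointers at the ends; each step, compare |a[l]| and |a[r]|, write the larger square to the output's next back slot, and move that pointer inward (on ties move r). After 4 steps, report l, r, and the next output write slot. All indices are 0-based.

[0,13] |-18|<=|22| out[13]=484 → r--
[0,12] |-18|>|14| out[12]=324 → l++
[1,12] |-16|>|14| out[11]=256 → l++
[2,12] |-15|>|14| out[10]=225 → l++

l=3, r=12, next write slot=9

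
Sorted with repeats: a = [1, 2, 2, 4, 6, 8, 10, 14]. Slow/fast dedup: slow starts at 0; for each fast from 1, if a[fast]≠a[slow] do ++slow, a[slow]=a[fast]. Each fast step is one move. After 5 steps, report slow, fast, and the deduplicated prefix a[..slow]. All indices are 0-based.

(s=0,f=1) a[fast]=2≠a[slow]=1 write a[1]=2 → slow++,fast++
(s=1,f=2) a[fast]=2=a[slow] dup → fast++
(s=1,f=3) a[fast]=4≠a[slow]=2 write a[2]=4 → slow++,fast++
(s=2,f=4) a[fast]=6≠a[slow]=4 write a[3]=6 → slow++,fast++
(s=3,f=5) a[fast]=8≠a[slow]=6 write a[4]=8 → slow++,fast++

slow=4, fast=6, prefix=[1, 2, 4, 6, 8]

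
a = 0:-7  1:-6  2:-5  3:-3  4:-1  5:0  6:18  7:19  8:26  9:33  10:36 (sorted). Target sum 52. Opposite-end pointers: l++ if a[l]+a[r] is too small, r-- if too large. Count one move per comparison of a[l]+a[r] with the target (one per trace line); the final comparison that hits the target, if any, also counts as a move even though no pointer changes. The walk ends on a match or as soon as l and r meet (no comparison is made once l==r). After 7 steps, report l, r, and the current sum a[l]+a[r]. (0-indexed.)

l=0 r=10: -7+36=29 <52, l++
l=1 r=10: -6+36=30 <52, l++
l=2 r=10: -5+36=31 <52, l++
l=3 r=10: -3+36=33 <52, l++
l=4 r=10: -1+36=35 <52, l++
l=5 r=10: 0+36=36 <52, l++
l=6 r=10: 18+36=54 >52, r--

l=6, r=9, sum=51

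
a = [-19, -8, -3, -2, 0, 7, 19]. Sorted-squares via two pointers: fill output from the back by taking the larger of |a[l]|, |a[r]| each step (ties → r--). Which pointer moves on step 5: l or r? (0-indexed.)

l

l=0 r=6: |-19|<=|19| out[6]=361, r--
l=0 r=5: |-19|>|7| out[5]=361, l++
l=1 r=5: |-8|>|7| out[4]=64, l++
l=2 r=5: |-3|<=|7| out[3]=49, r--
l=2 r=4: |-3|>|0| out[2]=9, l++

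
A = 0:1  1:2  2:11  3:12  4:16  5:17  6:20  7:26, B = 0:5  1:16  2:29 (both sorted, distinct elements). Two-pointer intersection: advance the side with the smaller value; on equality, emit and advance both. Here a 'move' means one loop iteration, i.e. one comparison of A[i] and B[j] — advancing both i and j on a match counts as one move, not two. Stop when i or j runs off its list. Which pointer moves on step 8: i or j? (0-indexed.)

i=0 j=0: 1<5, i++
i=1 j=0: 2<5, i++
i=2 j=0: 11>5, j++
i=2 j=1: 11<16, i++
i=3 j=1: 12<16, i++
i=4 j=1: 16==16 emit, i++,j++
i=5 j=2: 17<29, i++
i=6 j=2: 20<29, i++

i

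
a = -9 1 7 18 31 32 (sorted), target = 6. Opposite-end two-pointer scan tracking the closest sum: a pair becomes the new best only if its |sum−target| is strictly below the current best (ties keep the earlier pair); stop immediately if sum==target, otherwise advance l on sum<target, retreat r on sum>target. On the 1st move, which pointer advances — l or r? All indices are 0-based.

l=0 r=5: -9+32=23 d=17 *, r--

r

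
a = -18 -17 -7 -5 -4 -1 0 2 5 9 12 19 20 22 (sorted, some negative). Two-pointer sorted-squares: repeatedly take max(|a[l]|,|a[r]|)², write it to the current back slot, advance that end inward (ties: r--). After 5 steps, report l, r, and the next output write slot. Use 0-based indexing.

l=2, r=10, next write slot=8

[0,13] |-18|<=|22| out[13]=484 → r--
[0,12] |-18|<=|20| out[12]=400 → r--
[0,11] |-18|<=|19| out[11]=361 → r--
[0,10] |-18|>|12| out[10]=324 → l++
[1,10] |-17|>|12| out[9]=289 → l++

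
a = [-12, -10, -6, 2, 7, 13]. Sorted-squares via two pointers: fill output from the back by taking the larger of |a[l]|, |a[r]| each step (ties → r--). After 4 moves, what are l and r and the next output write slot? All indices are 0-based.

l=0 r=5: |-12|<=|13| out[5]=169, r--
l=0 r=4: |-12|>|7| out[4]=144, l++
l=1 r=4: |-10|>|7| out[3]=100, l++
l=2 r=4: |-6|<=|7| out[2]=49, r--

l=2, r=3, next write slot=1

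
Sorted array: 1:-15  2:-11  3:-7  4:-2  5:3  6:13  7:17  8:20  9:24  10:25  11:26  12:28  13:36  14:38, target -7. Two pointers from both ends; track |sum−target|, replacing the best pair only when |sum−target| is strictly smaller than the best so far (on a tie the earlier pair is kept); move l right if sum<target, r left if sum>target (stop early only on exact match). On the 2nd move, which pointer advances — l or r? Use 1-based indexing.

r

l=1 r=14: -15+38=23 d=30 *, r--
l=1 r=13: -15+36=21 d=28 *, r--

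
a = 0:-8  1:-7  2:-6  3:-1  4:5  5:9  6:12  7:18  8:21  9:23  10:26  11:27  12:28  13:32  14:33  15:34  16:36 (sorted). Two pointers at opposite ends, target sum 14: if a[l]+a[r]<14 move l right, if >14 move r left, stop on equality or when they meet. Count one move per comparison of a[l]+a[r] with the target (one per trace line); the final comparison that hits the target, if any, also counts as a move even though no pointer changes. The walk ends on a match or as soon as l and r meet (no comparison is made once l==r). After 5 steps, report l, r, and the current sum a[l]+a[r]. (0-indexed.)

l=0 r=16: -8+36=28 >14, r--
l=0 r=15: -8+34=26 >14, r--
l=0 r=14: -8+33=25 >14, r--
l=0 r=13: -8+32=24 >14, r--
l=0 r=12: -8+28=20 >14, r--

l=0, r=11, sum=19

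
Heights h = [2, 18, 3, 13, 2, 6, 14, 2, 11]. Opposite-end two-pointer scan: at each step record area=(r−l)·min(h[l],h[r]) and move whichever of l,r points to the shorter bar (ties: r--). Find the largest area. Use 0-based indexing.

max area = 77

l=0 r=8: min(2,11)*8=16 best=16 *, l++
l=1 r=8: min(18,11)*7=77 best=77 *, r--
l=1 r=7: min(18,2)*6=12 best=77, r--
l=1 r=6: min(18,14)*5=70 best=77, r--
l=1 r=5: min(18,6)*4=24 best=77, r--
l=1 r=4: min(18,2)*3=6 best=77, r--
l=1 r=3: min(18,13)*2=26 best=77, r--
l=1 r=2: min(18,3)*1=3 best=77, r--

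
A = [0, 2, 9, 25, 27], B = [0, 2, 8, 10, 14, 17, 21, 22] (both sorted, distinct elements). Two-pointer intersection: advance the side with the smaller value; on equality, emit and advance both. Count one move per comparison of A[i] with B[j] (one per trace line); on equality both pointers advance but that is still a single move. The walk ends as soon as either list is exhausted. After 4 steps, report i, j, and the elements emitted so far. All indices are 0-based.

i=0 j=0: 0==0 emit, i++,j++
i=1 j=1: 2==2 emit, i++,j++
i=2 j=2: 9>8, j++
i=2 j=3: 9<10, i++

i=3, j=3, emitted=[0, 2]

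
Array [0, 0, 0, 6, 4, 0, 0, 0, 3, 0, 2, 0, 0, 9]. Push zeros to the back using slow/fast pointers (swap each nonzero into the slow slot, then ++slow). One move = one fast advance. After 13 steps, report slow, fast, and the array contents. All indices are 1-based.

slow=5, fast=14, a=[6, 4, 3, 2, 0, 0, 0, 0, 0, 0, 0, 0, 0, 9]

slow=1 fast=1: a[fast]=0, fast++
slow=1 fast=2: a[fast]=0, fast++
slow=1 fast=3: a[fast]=0, fast++
slow=1 fast=4: a[fast]=6≠0 swap→a[1]=6, slow++,fast++
slow=2 fast=5: a[fast]=4≠0 swap→a[2]=4, slow++,fast++
slow=3 fast=6: a[fast]=0, fast++
slow=3 fast=7: a[fast]=0, fast++
slow=3 fast=8: a[fast]=0, fast++
slow=3 fast=9: a[fast]=3≠0 swap→a[3]=3, slow++,fast++
slow=4 fast=10: a[fast]=0, fast++
slow=4 fast=11: a[fast]=2≠0 swap→a[4]=2, slow++,fast++
slow=5 fast=12: a[fast]=0, fast++
slow=5 fast=13: a[fast]=0, fast++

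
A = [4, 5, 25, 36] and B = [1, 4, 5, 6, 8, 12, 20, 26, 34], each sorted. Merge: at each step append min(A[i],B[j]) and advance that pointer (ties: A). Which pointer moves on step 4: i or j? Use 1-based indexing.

i=1 j=1: A[i]=4>B[j]=1 take 1, j++
i=1 j=2: A[i]=4<=B[j]=4 take 4, i++
i=2 j=2: A[i]=5>B[j]=4 take 4, j++
i=2 j=3: A[i]=5<=B[j]=5 take 5, i++

i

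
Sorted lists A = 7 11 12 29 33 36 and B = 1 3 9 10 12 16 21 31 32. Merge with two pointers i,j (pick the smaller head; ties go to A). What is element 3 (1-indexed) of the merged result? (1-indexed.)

merged[3] = 7

[i=1,j=1] A[i]=7>B[j]=1 take 1 → j++
[i=1,j=2] A[i]=7>B[j]=3 take 3 → j++
[i=1,j=3] A[i]=7<=B[j]=9 take 7 → i++
[i=2,j=3] A[i]=11>B[j]=9 take 9 → j++
[i=2,j=4] A[i]=11>B[j]=10 take 10 → j++
[i=2,j=5] A[i]=11<=B[j]=12 take 11 → i++
[i=3,j=5] A[i]=12<=B[j]=12 take 12 → i++
[i=4,j=5] A[i]=29>B[j]=12 take 12 → j++
[i=4,j=6] A[i]=29>B[j]=16 take 16 → j++
[i=4,j=7] A[i]=29>B[j]=21 take 21 → j++
[i=4,j=8] A[i]=29<=B[j]=31 take 29 → i++
[i=5,j=8] A[i]=33>B[j]=31 take 31 → j++
[i=5,j=9] A[i]=33>B[j]=32 take 32 → j++
[i=5,j=10] B done, take A[i]=33 → i++
[i=6,j=10] B done, take A[i]=36 → i++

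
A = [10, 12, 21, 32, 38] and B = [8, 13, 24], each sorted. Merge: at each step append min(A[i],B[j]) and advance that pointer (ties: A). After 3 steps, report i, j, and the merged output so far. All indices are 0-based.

[i=0,j=0] A[i]=10>B[j]=8 take 8 → j++
[i=0,j=1] A[i]=10<=B[j]=13 take 10 → i++
[i=1,j=1] A[i]=12<=B[j]=13 take 12 → i++

i=2, j=1, merged so far=[8, 10, 12]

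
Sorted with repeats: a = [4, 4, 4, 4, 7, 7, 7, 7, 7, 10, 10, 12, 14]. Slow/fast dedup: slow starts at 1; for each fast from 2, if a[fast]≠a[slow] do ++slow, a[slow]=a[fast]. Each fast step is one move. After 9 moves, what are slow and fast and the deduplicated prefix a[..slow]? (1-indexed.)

slow=3, fast=11, prefix=[4, 7, 10]

(s=1,f=2) a[fast]=4=a[slow] dup → fast++
(s=1,f=3) a[fast]=4=a[slow] dup → fast++
(s=1,f=4) a[fast]=4=a[slow] dup → fast++
(s=1,f=5) a[fast]=7≠a[slow]=4 write a[2]=7 → slow++,fast++
(s=2,f=6) a[fast]=7=a[slow] dup → fast++
(s=2,f=7) a[fast]=7=a[slow] dup → fast++
(s=2,f=8) a[fast]=7=a[slow] dup → fast++
(s=2,f=9) a[fast]=7=a[slow] dup → fast++
(s=2,f=10) a[fast]=10≠a[slow]=7 write a[3]=10 → slow++,fast++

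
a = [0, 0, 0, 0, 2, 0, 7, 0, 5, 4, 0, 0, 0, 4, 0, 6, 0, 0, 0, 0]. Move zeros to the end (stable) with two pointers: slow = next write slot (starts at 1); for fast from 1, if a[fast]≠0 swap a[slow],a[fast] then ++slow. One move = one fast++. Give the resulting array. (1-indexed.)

slow=1 fast=1: a[fast]=0, fast++
slow=1 fast=2: a[fast]=0, fast++
slow=1 fast=3: a[fast]=0, fast++
slow=1 fast=4: a[fast]=0, fast++
slow=1 fast=5: a[fast]=2≠0 swap→a[1]=2, slow++,fast++
slow=2 fast=6: a[fast]=0, fast++
slow=2 fast=7: a[fast]=7≠0 swap→a[2]=7, slow++,fast++
slow=3 fast=8: a[fast]=0, fast++
slow=3 fast=9: a[fast]=5≠0 swap→a[3]=5, slow++,fast++
slow=4 fast=10: a[fast]=4≠0 swap→a[4]=4, slow++,fast++
slow=5 fast=11: a[fast]=0, fast++
slow=5 fast=12: a[fast]=0, fast++
slow=5 fast=13: a[fast]=0, fast++
slow=5 fast=14: a[fast]=4≠0 swap→a[5]=4, slow++,fast++
slow=6 fast=15: a[fast]=0, fast++
slow=6 fast=16: a[fast]=6≠0 swap→a[6]=6, slow++,fast++
slow=7 fast=17: a[fast]=0, fast++
slow=7 fast=18: a[fast]=0, fast++
slow=7 fast=19: a[fast]=0, fast++
slow=7 fast=20: a[fast]=0, fast++

[2, 7, 5, 4, 4, 6, 0, 0, 0, 0, 0, 0, 0, 0, 0, 0, 0, 0, 0, 0]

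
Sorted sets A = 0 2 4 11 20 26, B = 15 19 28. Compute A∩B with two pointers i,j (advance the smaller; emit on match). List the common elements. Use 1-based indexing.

intersection = []

[i=1,j=1] 0<15 → i++
[i=2,j=1] 2<15 → i++
[i=3,j=1] 4<15 → i++
[i=4,j=1] 11<15 → i++
[i=5,j=1] 20>15 → j++
[i=5,j=2] 20>19 → j++
[i=5,j=3] 20<28 → i++
[i=6,j=3] 26<28 → i++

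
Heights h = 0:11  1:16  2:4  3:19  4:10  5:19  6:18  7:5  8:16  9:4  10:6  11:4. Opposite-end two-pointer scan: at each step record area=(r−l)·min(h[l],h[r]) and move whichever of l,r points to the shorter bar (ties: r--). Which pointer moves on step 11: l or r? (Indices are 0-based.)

r

[0,11] min(11,4)*11=44 best=44 * → r--
[0,10] min(11,6)*10=60 best=60 * → r--
[0,9] min(11,4)*9=36 best=60 → r--
[0,8] min(11,16)*8=88 best=88 * → l++
[1,8] min(16,16)*7=112 best=112 * → r--
[1,7] min(16,5)*6=30 best=112 → r--
[1,6] min(16,18)*5=80 best=112 → l++
[2,6] min(4,18)*4=16 best=112 → l++
[3,6] min(19,18)*3=54 best=112 → r--
[3,5] min(19,19)*2=38 best=112 → r--
[3,4] min(19,10)*1=10 best=112 → r--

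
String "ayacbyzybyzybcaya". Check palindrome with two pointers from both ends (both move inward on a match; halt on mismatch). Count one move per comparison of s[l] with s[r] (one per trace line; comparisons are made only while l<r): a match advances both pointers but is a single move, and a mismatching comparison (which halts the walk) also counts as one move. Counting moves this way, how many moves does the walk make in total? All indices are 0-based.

8 moves

l=0 r=16: 'a'=='a', l++,r--
l=1 r=15: 'y'=='y', l++,r--
l=2 r=14: 'a'=='a', l++,r--
l=3 r=13: 'c'=='c', l++,r--
l=4 r=12: 'b'=='b', l++,r--
l=5 r=11: 'y'=='y', l++,r--
l=6 r=10: 'z'=='z', l++,r--
l=7 r=9: 'y'=='y', l++,r--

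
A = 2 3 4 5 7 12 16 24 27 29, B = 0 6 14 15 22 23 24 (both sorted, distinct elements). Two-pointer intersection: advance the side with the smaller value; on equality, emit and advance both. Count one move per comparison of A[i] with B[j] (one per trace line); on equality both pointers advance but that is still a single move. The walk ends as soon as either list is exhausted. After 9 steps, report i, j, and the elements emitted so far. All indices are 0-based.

i=6, j=3, emitted=[]

i=0 j=0: 2>0, j++
i=0 j=1: 2<6, i++
i=1 j=1: 3<6, i++
i=2 j=1: 4<6, i++
i=3 j=1: 5<6, i++
i=4 j=1: 7>6, j++
i=4 j=2: 7<14, i++
i=5 j=2: 12<14, i++
i=6 j=2: 16>14, j++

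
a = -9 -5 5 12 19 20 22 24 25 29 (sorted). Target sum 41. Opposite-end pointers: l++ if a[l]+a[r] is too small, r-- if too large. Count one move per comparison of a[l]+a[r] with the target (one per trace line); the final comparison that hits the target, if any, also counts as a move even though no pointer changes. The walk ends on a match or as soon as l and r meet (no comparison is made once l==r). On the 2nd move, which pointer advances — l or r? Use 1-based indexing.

l=1 r=10: -9+29=20 <41, l++
l=2 r=10: -5+29=24 <41, l++

l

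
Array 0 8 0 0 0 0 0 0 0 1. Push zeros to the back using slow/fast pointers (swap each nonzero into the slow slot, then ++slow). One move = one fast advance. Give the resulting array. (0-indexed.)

[8, 1, 0, 0, 0, 0, 0, 0, 0, 0]

slow=0 fast=0: a[fast]=0, fast++
slow=0 fast=1: a[fast]=8≠0 swap→a[0]=8, slow++,fast++
slow=1 fast=2: a[fast]=0, fast++
slow=1 fast=3: a[fast]=0, fast++
slow=1 fast=4: a[fast]=0, fast++
slow=1 fast=5: a[fast]=0, fast++
slow=1 fast=6: a[fast]=0, fast++
slow=1 fast=7: a[fast]=0, fast++
slow=1 fast=8: a[fast]=0, fast++
slow=1 fast=9: a[fast]=1≠0 swap→a[1]=1, slow++,fast++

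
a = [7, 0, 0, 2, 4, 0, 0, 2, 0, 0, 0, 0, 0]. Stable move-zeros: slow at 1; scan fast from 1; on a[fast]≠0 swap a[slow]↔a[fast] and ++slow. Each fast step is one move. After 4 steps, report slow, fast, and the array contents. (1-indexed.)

slow=1 fast=1: a[fast]=7≠0 swap→a[1]=7, slow++,fast++
slow=2 fast=2: a[fast]=0, fast++
slow=2 fast=3: a[fast]=0, fast++
slow=2 fast=4: a[fast]=2≠0 swap→a[2]=2, slow++,fast++

slow=3, fast=5, a=[7, 2, 0, 0, 4, 0, 0, 2, 0, 0, 0, 0, 0]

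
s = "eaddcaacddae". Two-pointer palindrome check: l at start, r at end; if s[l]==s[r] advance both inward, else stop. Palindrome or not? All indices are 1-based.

[1,12] 'e'=='e' → l++,r--
[2,11] 'a'=='a' → l++,r--
[3,10] 'd'=='d' → l++,r--
[4,9] 'd'=='d' → l++,r--
[5,8] 'c'=='c' → l++,r--
[6,7] 'a'=='a' → l++,r--

palindrome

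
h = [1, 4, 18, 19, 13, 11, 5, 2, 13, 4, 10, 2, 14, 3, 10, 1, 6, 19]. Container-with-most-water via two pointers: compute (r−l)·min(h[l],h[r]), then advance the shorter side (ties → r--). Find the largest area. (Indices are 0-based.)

max area = 270

l=0 r=17: min(1,19)*17=17 best=17 *, l++
l=1 r=17: min(4,19)*16=64 best=64 *, l++
l=2 r=17: min(18,19)*15=270 best=270 *, l++
l=3 r=17: min(19,19)*14=266 best=270, r--
l=3 r=16: min(19,6)*13=78 best=270, r--
l=3 r=15: min(19,1)*12=12 best=270, r--
l=3 r=14: min(19,10)*11=110 best=270, r--
l=3 r=13: min(19,3)*10=30 best=270, r--
l=3 r=12: min(19,14)*9=126 best=270, r--
l=3 r=11: min(19,2)*8=16 best=270, r--
l=3 r=10: min(19,10)*7=70 best=270, r--
l=3 r=9: min(19,4)*6=24 best=270, r--
l=3 r=8: min(19,13)*5=65 best=270, r--
l=3 r=7: min(19,2)*4=8 best=270, r--
l=3 r=6: min(19,5)*3=15 best=270, r--
l=3 r=5: min(19,11)*2=22 best=270, r--
l=3 r=4: min(19,13)*1=13 best=270, r--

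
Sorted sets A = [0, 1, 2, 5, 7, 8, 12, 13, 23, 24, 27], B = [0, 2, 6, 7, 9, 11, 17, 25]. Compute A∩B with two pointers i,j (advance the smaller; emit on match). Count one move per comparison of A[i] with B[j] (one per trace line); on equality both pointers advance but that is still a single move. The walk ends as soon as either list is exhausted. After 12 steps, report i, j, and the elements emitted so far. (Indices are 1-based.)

i=1 j=1: 0==0 emit, i++,j++
i=2 j=2: 1<2, i++
i=3 j=2: 2==2 emit, i++,j++
i=4 j=3: 5<6, i++
i=5 j=3: 7>6, j++
i=5 j=4: 7==7 emit, i++,j++
i=6 j=5: 8<9, i++
i=7 j=5: 12>9, j++
i=7 j=6: 12>11, j++
i=7 j=7: 12<17, i++
i=8 j=7: 13<17, i++
i=9 j=7: 23>17, j++

i=9, j=8, emitted=[0, 2, 7]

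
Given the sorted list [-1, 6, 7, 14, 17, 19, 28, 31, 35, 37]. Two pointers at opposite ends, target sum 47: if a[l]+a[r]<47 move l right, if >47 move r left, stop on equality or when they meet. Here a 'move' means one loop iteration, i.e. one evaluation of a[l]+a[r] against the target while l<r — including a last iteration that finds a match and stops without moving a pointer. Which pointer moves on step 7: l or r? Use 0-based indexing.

[0,9] -1+37=36 <47 → l++
[1,9] 6+37=43 <47 → l++
[2,9] 7+37=44 <47 → l++
[3,9] 14+37=51 >47 → r--
[3,8] 14+35=49 >47 → r--
[3,7] 14+31=45 <47 → l++
[4,7] 17+31=48 >47 → r--

r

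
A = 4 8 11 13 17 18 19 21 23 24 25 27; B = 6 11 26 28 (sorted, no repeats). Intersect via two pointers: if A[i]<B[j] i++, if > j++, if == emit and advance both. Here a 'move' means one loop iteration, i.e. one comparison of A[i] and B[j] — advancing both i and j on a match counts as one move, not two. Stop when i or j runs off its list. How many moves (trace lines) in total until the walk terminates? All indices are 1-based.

i=1 j=1: 4<6, i++
i=2 j=1: 8>6, j++
i=2 j=2: 8<11, i++
i=3 j=2: 11==11 emit, i++,j++
i=4 j=3: 13<26, i++
i=5 j=3: 17<26, i++
i=6 j=3: 18<26, i++
i=7 j=3: 19<26, i++
i=8 j=3: 21<26, i++
i=9 j=3: 23<26, i++
i=10 j=3: 24<26, i++
i=11 j=3: 25<26, i++
i=12 j=3: 27>26, j++
i=12 j=4: 27<28, i++

14 moves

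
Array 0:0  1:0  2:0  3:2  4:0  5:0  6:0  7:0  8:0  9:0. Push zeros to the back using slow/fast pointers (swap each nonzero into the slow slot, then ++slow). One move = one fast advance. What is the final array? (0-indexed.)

[2, 0, 0, 0, 0, 0, 0, 0, 0, 0]

slow=0 fast=0: a[fast]=0, fast++
slow=0 fast=1: a[fast]=0, fast++
slow=0 fast=2: a[fast]=0, fast++
slow=0 fast=3: a[fast]=2≠0 swap→a[0]=2, slow++,fast++
slow=1 fast=4: a[fast]=0, fast++
slow=1 fast=5: a[fast]=0, fast++
slow=1 fast=6: a[fast]=0, fast++
slow=1 fast=7: a[fast]=0, fast++
slow=1 fast=8: a[fast]=0, fast++
slow=1 fast=9: a[fast]=0, fast++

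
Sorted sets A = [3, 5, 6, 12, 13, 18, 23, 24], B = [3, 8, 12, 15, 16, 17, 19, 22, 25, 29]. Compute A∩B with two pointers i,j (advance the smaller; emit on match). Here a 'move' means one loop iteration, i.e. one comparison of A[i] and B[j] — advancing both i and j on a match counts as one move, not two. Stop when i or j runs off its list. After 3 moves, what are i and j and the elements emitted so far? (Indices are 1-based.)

i=4, j=2, emitted=[3]

[i=1,j=1] 3==3 emit → i++,j++
[i=2,j=2] 5<8 → i++
[i=3,j=2] 6<8 → i++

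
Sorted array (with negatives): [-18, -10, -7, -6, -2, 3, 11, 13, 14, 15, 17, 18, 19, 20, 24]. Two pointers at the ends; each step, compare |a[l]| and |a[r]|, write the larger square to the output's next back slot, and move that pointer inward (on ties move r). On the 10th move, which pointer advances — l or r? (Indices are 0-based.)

l=0 r=14: |-18|<=|24| out[14]=576, r--
l=0 r=13: |-18|<=|20| out[13]=400, r--
l=0 r=12: |-18|<=|19| out[12]=361, r--
l=0 r=11: |-18|<=|18| out[11]=324, r--
l=0 r=10: |-18|>|17| out[10]=324, l++
l=1 r=10: |-10|<=|17| out[9]=289, r--
l=1 r=9: |-10|<=|15| out[8]=225, r--
l=1 r=8: |-10|<=|14| out[7]=196, r--
l=1 r=7: |-10|<=|13| out[6]=169, r--
l=1 r=6: |-10|<=|11| out[5]=121, r--

r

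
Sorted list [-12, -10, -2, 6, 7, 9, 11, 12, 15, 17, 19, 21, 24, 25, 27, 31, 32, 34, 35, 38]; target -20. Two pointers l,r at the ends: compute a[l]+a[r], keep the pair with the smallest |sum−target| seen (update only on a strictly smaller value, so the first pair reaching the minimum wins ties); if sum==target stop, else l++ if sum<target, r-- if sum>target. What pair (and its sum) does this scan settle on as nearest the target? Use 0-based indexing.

[0,19] -12+38=26 d=46 * → r--
[0,18] -12+35=23 d=43 * → r--
[0,17] -12+34=22 d=42 * → r--
[0,16] -12+32=20 d=40 * → r--
[0,15] -12+31=19 d=39 * → r--
[0,14] -12+27=15 d=35 * → r--
[0,13] -12+25=13 d=33 * → r--
[0,12] -12+24=12 d=32 * → r--
[0,11] -12+21=9 d=29 * → r--
[0,10] -12+19=7 d=27 * → r--
[0,9] -12+17=5 d=25 * → r--
[0,8] -12+15=3 d=23 * → r--
[0,7] -12+12=0 d=20 * → r--
[0,6] -12+11=-1 d=19 * → r--
[0,5] -12+9=-3 d=17 * → r--
[0,4] -12+7=-5 d=15 * → r--
[0,3] -12+6=-6 d=14 * → r--
[0,2] -12+-2=-14 d=6 * → r--
[0,1] -12+-10=-22 d=2 * → l++

pair (-12, -10) with sum -22 (|Δ|=2)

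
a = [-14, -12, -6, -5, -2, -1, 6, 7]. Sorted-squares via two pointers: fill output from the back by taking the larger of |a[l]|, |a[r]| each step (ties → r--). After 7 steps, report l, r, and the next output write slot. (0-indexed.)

l=0 r=7: |-14|>|7| out[7]=196, l++
l=1 r=7: |-12|>|7| out[6]=144, l++
l=2 r=7: |-6|<=|7| out[5]=49, r--
l=2 r=6: |-6|<=|6| out[4]=36, r--
l=2 r=5: |-6|>|-1| out[3]=36, l++
l=3 r=5: |-5|>|-1| out[2]=25, l++
l=4 r=5: |-2|>|-1| out[1]=4, l++

l=5, r=5, next write slot=0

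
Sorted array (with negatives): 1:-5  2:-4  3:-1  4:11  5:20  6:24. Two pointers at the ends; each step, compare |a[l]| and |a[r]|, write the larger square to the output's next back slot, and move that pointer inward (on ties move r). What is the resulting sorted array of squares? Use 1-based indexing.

[1,6] |-5|<=|24| out[6]=576 → r--
[1,5] |-5|<=|20| out[5]=400 → r--
[1,4] |-5|<=|11| out[4]=121 → r--
[1,3] |-5|>|-1| out[3]=25 → l++
[2,3] |-4|>|-1| out[2]=16 → l++
[3,3] |-1|<=|-1| out[1]=1 → r--

[1, 16, 25, 121, 400, 576]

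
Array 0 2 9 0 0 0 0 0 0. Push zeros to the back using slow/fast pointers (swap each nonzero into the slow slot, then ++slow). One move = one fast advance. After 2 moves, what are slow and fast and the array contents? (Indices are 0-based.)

slow=1, fast=2, a=[2, 0, 9, 0, 0, 0, 0, 0, 0]

(s=0,f=0) a[fast]=0 → fast++
(s=0,f=1) a[fast]=2≠0 swap→a[0]=2 → slow++,fast++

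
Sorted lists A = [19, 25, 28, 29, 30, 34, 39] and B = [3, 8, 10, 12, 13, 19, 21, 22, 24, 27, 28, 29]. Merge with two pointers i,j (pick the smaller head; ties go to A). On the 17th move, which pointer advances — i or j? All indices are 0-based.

i

i=0 j=0: A[i]=19>B[j]=3 take 3, j++
i=0 j=1: A[i]=19>B[j]=8 take 8, j++
i=0 j=2: A[i]=19>B[j]=10 take 10, j++
i=0 j=3: A[i]=19>B[j]=12 take 12, j++
i=0 j=4: A[i]=19>B[j]=13 take 13, j++
i=0 j=5: A[i]=19<=B[j]=19 take 19, i++
i=1 j=5: A[i]=25>B[j]=19 take 19, j++
i=1 j=6: A[i]=25>B[j]=21 take 21, j++
i=1 j=7: A[i]=25>B[j]=22 take 22, j++
i=1 j=8: A[i]=25>B[j]=24 take 24, j++
i=1 j=9: A[i]=25<=B[j]=27 take 25, i++
i=2 j=9: A[i]=28>B[j]=27 take 27, j++
i=2 j=10: A[i]=28<=B[j]=28 take 28, i++
i=3 j=10: A[i]=29>B[j]=28 take 28, j++
i=3 j=11: A[i]=29<=B[j]=29 take 29, i++
i=4 j=11: A[i]=30>B[j]=29 take 29, j++
i=4 j=12: B done, take A[i]=30, i++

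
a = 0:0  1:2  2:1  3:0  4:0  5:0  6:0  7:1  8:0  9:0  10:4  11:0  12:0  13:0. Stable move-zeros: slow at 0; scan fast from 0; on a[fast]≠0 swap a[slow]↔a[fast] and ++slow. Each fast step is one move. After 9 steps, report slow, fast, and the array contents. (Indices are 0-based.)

slow=3, fast=9, a=[2, 1, 1, 0, 0, 0, 0, 0, 0, 0, 4, 0, 0, 0]

(s=0,f=0) a[fast]=0 → fast++
(s=0,f=1) a[fast]=2≠0 swap→a[0]=2 → slow++,fast++
(s=1,f=2) a[fast]=1≠0 swap→a[1]=1 → slow++,fast++
(s=2,f=3) a[fast]=0 → fast++
(s=2,f=4) a[fast]=0 → fast++
(s=2,f=5) a[fast]=0 → fast++
(s=2,f=6) a[fast]=0 → fast++
(s=2,f=7) a[fast]=1≠0 swap→a[2]=1 → slow++,fast++
(s=3,f=8) a[fast]=0 → fast++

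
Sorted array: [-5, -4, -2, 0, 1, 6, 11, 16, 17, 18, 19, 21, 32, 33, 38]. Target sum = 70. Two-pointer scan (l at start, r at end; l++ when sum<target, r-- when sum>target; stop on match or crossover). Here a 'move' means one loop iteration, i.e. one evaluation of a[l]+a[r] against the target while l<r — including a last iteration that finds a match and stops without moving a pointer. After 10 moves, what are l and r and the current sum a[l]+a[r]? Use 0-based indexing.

l=10, r=14, sum=57

[0,14] -5+38=33 <70 → l++
[1,14] -4+38=34 <70 → l++
[2,14] -2+38=36 <70 → l++
[3,14] 0+38=38 <70 → l++
[4,14] 1+38=39 <70 → l++
[5,14] 6+38=44 <70 → l++
[6,14] 11+38=49 <70 → l++
[7,14] 16+38=54 <70 → l++
[8,14] 17+38=55 <70 → l++
[9,14] 18+38=56 <70 → l++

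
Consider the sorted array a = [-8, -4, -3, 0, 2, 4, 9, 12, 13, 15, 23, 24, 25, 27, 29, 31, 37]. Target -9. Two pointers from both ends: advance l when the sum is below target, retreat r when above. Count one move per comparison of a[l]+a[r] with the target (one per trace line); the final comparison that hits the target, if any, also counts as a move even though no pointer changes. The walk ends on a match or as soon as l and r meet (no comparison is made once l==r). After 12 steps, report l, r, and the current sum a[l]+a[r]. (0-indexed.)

l=0 r=16: -8+37=29 >-9, r--
l=0 r=15: -8+31=23 >-9, r--
l=0 r=14: -8+29=21 >-9, r--
l=0 r=13: -8+27=19 >-9, r--
l=0 r=12: -8+25=17 >-9, r--
l=0 r=11: -8+24=16 >-9, r--
l=0 r=10: -8+23=15 >-9, r--
l=0 r=9: -8+15=7 >-9, r--
l=0 r=8: -8+13=5 >-9, r--
l=0 r=7: -8+12=4 >-9, r--
l=0 r=6: -8+9=1 >-9, r--
l=0 r=5: -8+4=-4 >-9, r--

l=0, r=4, sum=-6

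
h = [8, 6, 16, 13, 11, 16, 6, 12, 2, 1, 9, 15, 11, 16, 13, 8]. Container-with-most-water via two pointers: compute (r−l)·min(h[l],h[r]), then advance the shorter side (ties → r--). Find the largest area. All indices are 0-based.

max area = 176

l=0 r=15: min(8,8)*15=120 best=120 *, r--
l=0 r=14: min(8,13)*14=112 best=120, l++
l=1 r=14: min(6,13)*13=78 best=120, l++
l=2 r=14: min(16,13)*12=156 best=156 *, r--
l=2 r=13: min(16,16)*11=176 best=176 *, r--
l=2 r=12: min(16,11)*10=110 best=176, r--
l=2 r=11: min(16,15)*9=135 best=176, r--
l=2 r=10: min(16,9)*8=72 best=176, r--
l=2 r=9: min(16,1)*7=7 best=176, r--
l=2 r=8: min(16,2)*6=12 best=176, r--
l=2 r=7: min(16,12)*5=60 best=176, r--
l=2 r=6: min(16,6)*4=24 best=176, r--
l=2 r=5: min(16,16)*3=48 best=176, r--
l=2 r=4: min(16,11)*2=22 best=176, r--
l=2 r=3: min(16,13)*1=13 best=176, r--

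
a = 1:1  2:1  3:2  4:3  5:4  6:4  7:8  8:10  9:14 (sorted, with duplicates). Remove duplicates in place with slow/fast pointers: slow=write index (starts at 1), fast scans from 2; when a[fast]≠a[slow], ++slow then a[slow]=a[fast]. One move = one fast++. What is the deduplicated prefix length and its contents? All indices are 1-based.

slow=1 fast=2: a[fast]=1=a[slow] dup, fast++
slow=1 fast=3: a[fast]=2≠a[slow]=1 write a[2]=2, slow++,fast++
slow=2 fast=4: a[fast]=3≠a[slow]=2 write a[3]=3, slow++,fast++
slow=3 fast=5: a[fast]=4≠a[slow]=3 write a[4]=4, slow++,fast++
slow=4 fast=6: a[fast]=4=a[slow] dup, fast++
slow=4 fast=7: a[fast]=8≠a[slow]=4 write a[5]=8, slow++,fast++
slow=5 fast=8: a[fast]=10≠a[slow]=8 write a[6]=10, slow++,fast++
slow=6 fast=9: a[fast]=14≠a[slow]=10 write a[7]=14, slow++,fast++

length 7; prefix = [1, 2, 3, 4, 8, 10, 14]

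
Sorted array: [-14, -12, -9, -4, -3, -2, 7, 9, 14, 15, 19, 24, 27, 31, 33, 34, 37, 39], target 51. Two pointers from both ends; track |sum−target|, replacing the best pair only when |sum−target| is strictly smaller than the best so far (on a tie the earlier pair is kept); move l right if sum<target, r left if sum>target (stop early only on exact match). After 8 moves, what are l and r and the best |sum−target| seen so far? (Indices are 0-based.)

l=8, r=17, best |Δ|=3

l=0 r=17: -14+39=25 d=26 *, l++
l=1 r=17: -12+39=27 d=24 *, l++
l=2 r=17: -9+39=30 d=21 *, l++
l=3 r=17: -4+39=35 d=16 *, l++
l=4 r=17: -3+39=36 d=15 *, l++
l=5 r=17: -2+39=37 d=14 *, l++
l=6 r=17: 7+39=46 d=5 *, l++
l=7 r=17: 9+39=48 d=3 *, l++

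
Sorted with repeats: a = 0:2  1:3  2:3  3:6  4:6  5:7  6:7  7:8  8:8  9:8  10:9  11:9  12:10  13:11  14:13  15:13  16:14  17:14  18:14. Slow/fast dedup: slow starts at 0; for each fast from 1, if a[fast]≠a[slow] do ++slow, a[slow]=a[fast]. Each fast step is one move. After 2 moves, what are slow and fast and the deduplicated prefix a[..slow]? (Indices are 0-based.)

slow=0 fast=1: a[fast]=3≠a[slow]=2 write a[1]=3, slow++,fast++
slow=1 fast=2: a[fast]=3=a[slow] dup, fast++

slow=1, fast=3, prefix=[2, 3]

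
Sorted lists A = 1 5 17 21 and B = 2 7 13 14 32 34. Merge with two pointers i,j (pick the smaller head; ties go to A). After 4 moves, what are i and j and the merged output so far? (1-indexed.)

i=1 j=1: A[i]=1<=B[j]=2 take 1, i++
i=2 j=1: A[i]=5>B[j]=2 take 2, j++
i=2 j=2: A[i]=5<=B[j]=7 take 5, i++
i=3 j=2: A[i]=17>B[j]=7 take 7, j++

i=3, j=3, merged so far=[1, 2, 5, 7]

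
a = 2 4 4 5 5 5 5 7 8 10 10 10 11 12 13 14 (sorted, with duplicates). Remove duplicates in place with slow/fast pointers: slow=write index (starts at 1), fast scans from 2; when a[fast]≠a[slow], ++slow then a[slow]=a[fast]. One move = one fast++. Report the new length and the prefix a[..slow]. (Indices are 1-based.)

length 10; prefix = [2, 4, 5, 7, 8, 10, 11, 12, 13, 14]

(s=1,f=2) a[fast]=4≠a[slow]=2 write a[2]=4 → slow++,fast++
(s=2,f=3) a[fast]=4=a[slow] dup → fast++
(s=2,f=4) a[fast]=5≠a[slow]=4 write a[3]=5 → slow++,fast++
(s=3,f=5) a[fast]=5=a[slow] dup → fast++
(s=3,f=6) a[fast]=5=a[slow] dup → fast++
(s=3,f=7) a[fast]=5=a[slow] dup → fast++
(s=3,f=8) a[fast]=7≠a[slow]=5 write a[4]=7 → slow++,fast++
(s=4,f=9) a[fast]=8≠a[slow]=7 write a[5]=8 → slow++,fast++
(s=5,f=10) a[fast]=10≠a[slow]=8 write a[6]=10 → slow++,fast++
(s=6,f=11) a[fast]=10=a[slow] dup → fast++
(s=6,f=12) a[fast]=10=a[slow] dup → fast++
(s=6,f=13) a[fast]=11≠a[slow]=10 write a[7]=11 → slow++,fast++
(s=7,f=14) a[fast]=12≠a[slow]=11 write a[8]=12 → slow++,fast++
(s=8,f=15) a[fast]=13≠a[slow]=12 write a[9]=13 → slow++,fast++
(s=9,f=16) a[fast]=14≠a[slow]=13 write a[10]=14 → slow++,fast++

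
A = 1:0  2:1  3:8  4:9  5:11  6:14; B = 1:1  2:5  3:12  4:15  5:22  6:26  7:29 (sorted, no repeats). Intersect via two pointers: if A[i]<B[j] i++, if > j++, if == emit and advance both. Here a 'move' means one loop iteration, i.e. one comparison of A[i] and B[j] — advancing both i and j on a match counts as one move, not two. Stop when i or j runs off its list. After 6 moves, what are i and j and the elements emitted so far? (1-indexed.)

i=1 j=1: 0<1, i++
i=2 j=1: 1==1 emit, i++,j++
i=3 j=2: 8>5, j++
i=3 j=3: 8<12, i++
i=4 j=3: 9<12, i++
i=5 j=3: 11<12, i++

i=6, j=3, emitted=[1]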